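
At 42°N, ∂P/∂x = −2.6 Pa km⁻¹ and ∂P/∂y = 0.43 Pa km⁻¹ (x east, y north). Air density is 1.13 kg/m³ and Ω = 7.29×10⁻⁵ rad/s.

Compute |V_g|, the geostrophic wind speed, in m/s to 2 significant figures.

24 m/s

Coriolis parameter at 42°N:
f = 2Ω sin φ = 2 × 7.29×10⁻⁵ × sin 42° = 9.76×10⁻⁵ s⁻¹
Component geostrophic relations (x east, y north):
u_g = −(1/(fρ)) ∂P/∂y,  v_g = (1/(fρ)) ∂P/∂x
u_g = −(0.43×10⁻³)/(9.76×10⁻⁵ × 1.13) = −3.90 m/s;  v_g = (−2.6×10⁻³)/(9.76×10⁻⁵ × 1.13) = −23.6 m/s
|V_g| = √(u_g² + v_g²) = 23.9 m/s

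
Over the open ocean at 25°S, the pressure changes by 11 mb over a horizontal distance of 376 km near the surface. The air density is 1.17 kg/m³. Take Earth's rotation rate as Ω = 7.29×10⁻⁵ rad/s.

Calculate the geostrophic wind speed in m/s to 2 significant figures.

41 m/s

Coriolis parameter at 25°S:
f = 2Ω sin φ = 2 × 7.29×10⁻⁵ × sin 25° = 6.16×10⁻⁵ s⁻¹
Pressure gradient: |∂P/∂n| = 1100 Pa / 376000 m = 2.93×10⁻³ Pa/m
Geostrophic balance (pressure-gradient force = Coriolis force):
V_g = (1/(fρ)) |∂P/∂n| = 2.93×10⁻³ / (6.16×10⁻⁵ × 1.17) = 40.6 m/s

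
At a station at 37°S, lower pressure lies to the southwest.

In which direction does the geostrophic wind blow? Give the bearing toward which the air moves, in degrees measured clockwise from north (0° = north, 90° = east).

135°

The pressure-gradient force points toward the southwest (bearing 225°).
Geostrophic balance: in the Southern Hemisphere the Coriolis force deflects motion to the left, so the geostrophic wind blows 90° to the left of the pressure-gradient force (low pressure on the right).
Rotating 225° by 90° counterclockwise gives 135° — the wind blows toward the southeast.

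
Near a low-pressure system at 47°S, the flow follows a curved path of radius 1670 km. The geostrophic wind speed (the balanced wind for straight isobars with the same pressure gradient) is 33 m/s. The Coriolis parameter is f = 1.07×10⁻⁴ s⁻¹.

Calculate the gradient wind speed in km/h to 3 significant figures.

102 km/h

Around a low, centrifugal force acts outward with Coriolis, so pressure-gradient force balances both:
(1/ρ)|∂P/∂n| = fV + V²/R  →  V² + fR·V − fR·V_g = 0
With fR = 1.07×10⁻⁴ × 1670×10³ m = 179 m/s:
V = [−fR + √((fR)² + 4 fR V_g)]/2 = [−179 + √(179² + 4×179×33)]/2 = 28.5 m/s
Subgeostrophic (V < V_g = 33 m/s), as expected around a low.
Converting: 28.5 m/s × 3.6 = 102 km/h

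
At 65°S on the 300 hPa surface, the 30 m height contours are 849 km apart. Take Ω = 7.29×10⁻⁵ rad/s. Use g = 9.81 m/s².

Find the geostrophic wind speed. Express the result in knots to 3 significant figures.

5.10 knots

Coriolis parameter at 65°S:
f = 2Ω sin φ = 2 × 7.29×10⁻⁵ × sin 65° = 1.32×10⁻⁴ s⁻¹
Height gradient: |∂Z/∂n| = 30 m / 849000 m = 3.53×10⁻⁵
On a pressure surface, geostrophic balance gives V_g = (g/f)|∂Z/∂n|:
V_g = 9.81 × 3.53×10⁻⁵ / 1.32×10⁻⁴ = 2.62 m/s
Converting: 2.62 m/s × 1.944 = 5.10 knots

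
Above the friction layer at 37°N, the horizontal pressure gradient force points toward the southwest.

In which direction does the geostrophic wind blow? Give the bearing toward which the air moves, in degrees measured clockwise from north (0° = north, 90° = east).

The pressure-gradient force points toward the southwest (bearing 225°).
Geostrophic balance: in the Northern Hemisphere the Coriolis force deflects motion to the right, so the geostrophic wind blows 90° to the right of the pressure-gradient force (low pressure on the left).
Rotating 225° by 90° clockwise gives 315° — the wind blows toward the northwest.

315°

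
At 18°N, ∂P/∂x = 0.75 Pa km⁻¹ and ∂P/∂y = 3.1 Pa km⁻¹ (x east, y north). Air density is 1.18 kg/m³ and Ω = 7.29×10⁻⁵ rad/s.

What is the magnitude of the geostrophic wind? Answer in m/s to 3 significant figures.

Coriolis parameter at 18°N:
f = 2Ω sin φ = 2 × 7.29×10⁻⁵ × sin 18° = 4.51×10⁻⁵ s⁻¹
Component geostrophic relations (x east, y north):
u_g = −(1/(fρ)) ∂P/∂y,  v_g = (1/(fρ)) ∂P/∂x
u_g = −(3.1×10⁻³)/(4.51×10⁻⁵ × 1.18) = −58.3 m/s;  v_g = (0.75×10⁻³)/(4.51×10⁻⁵ × 1.18) = 14.1 m/s
|V_g| = √(u_g² + v_g²) = 60.0 m/s

60.0 m/s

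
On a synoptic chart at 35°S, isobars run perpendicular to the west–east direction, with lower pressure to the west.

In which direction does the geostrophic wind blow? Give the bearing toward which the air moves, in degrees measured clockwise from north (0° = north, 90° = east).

The pressure-gradient force points toward the west (bearing 270°).
Geostrophic balance: in the Southern Hemisphere the Coriolis force deflects motion to the left, so the geostrophic wind blows 90° to the left of the pressure-gradient force (low pressure on the right).
Rotating 270° by 90° counterclockwise gives 180° — the wind blows toward the south.

180°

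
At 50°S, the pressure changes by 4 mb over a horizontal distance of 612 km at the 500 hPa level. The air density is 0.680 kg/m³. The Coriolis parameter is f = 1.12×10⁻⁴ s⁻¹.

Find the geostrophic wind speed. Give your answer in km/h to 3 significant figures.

Pressure gradient: |∂P/∂n| = 400 Pa / 612000 m = 6.54×10⁻⁴ Pa/m
Geostrophic balance (pressure-gradient force = Coriolis force):
V_g = (1/(fρ)) |∂P/∂n| = 6.54×10⁻⁴ / (1.12×10⁻⁴ × 0.680) = 8.58 m/s
Converting: 8.58 m/s × 3.6 = 30.9 km/h

30.9 km/h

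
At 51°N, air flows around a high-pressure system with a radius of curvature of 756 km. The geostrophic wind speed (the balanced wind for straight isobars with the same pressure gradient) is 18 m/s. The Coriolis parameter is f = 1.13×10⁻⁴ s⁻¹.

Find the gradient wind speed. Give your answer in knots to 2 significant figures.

Around a high, pressure-gradient force acts outward with centrifugal, so Coriolis balances both:
fV = (1/ρ)|∂P/∂n| + V²/R  →  V² − fR·V + fR·V_g = 0
With fR = 1.13×10⁻⁴ × 756×10³ m = 85.4 m/s:
V = [fR − √((fR)² − 4 fR V_g)]/2 = [85.4 − √(85.4² − 4×85.4×18)]/2 = 25.8 m/s
Supergeostrophic (V > V_g = 18 m/s), as expected around a high.
Converting: 25.8 m/s × 1.944 = 50 knots

50 knots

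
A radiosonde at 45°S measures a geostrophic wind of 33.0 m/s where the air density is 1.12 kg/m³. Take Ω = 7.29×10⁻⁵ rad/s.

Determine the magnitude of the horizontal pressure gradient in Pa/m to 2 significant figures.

Coriolis parameter at 45°S:
f = 2Ω sin φ = 2 × 7.29×10⁻⁵ × sin 45° = 1.03×10⁻⁴ s⁻¹
Geostrophic balance rearranged: |∂P/∂n| = f ρ V_g
|∂P/∂n| = 1.03×10⁻⁴ × 1.12 × 33.0 = 3.81×10⁻³ Pa/m

3.8×10⁻³ Pa/m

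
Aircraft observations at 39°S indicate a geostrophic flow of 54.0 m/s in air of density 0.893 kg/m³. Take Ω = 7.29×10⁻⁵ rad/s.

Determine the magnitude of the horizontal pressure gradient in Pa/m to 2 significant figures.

Coriolis parameter at 39°S:
f = 2Ω sin φ = 2 × 7.29×10⁻⁵ × sin 39° = 9.18×10⁻⁵ s⁻¹
Geostrophic balance rearranged: |∂P/∂n| = f ρ V_g
|∂P/∂n| = 9.18×10⁻⁵ × 0.893 × 54.0 = 4.42×10⁻³ Pa/m

4.4×10⁻³ Pa/m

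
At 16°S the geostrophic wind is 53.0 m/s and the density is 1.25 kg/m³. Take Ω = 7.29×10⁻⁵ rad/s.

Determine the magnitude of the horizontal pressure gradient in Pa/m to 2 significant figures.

Coriolis parameter at 16°S:
f = 2Ω sin φ = 2 × 7.29×10⁻⁵ × sin 16° = 4.02×10⁻⁵ s⁻¹
Geostrophic balance rearranged: |∂P/∂n| = f ρ V_g
|∂P/∂n| = 4.02×10⁻⁵ × 1.25 × 53.0 = 2.66×10⁻³ Pa/m

2.7×10⁻³ Pa/m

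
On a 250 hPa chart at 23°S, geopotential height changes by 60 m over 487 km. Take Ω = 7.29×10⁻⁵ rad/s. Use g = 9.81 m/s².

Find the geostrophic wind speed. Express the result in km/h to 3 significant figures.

Coriolis parameter at 23°S:
f = 2Ω sin φ = 2 × 7.29×10⁻⁵ × sin 23° = 5.70×10⁻⁵ s⁻¹
Height gradient: |∂Z/∂n| = 60 m / 487000 m = 1.23×10⁻⁴
On a pressure surface, geostrophic balance gives V_g = (g/f)|∂Z/∂n|:
V_g = 9.81 × 1.23×10⁻⁴ / 5.70×10⁻⁵ = 21.2 m/s
Converting: 21.2 m/s × 3.6 = 76.4 km/h

76.4 km/h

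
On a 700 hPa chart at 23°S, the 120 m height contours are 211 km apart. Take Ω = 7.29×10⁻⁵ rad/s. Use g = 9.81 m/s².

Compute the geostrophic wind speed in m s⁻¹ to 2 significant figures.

98 m s⁻¹

Coriolis parameter at 23°S:
f = 2Ω sin φ = 2 × 7.29×10⁻⁵ × sin 23° = 5.70×10⁻⁵ s⁻¹
Height gradient: |∂Z/∂n| = 120 m / 211000 m = 5.69×10⁻⁴
On a pressure surface, geostrophic balance gives V_g = (g/f)|∂Z/∂n|:
V_g = 9.81 × 5.69×10⁻⁴ / 5.70×10⁻⁵ = 97.9 m/s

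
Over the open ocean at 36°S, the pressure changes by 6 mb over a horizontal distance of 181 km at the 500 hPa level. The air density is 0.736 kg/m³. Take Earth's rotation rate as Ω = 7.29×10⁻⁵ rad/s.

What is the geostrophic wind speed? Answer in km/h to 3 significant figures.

189 km/h

Coriolis parameter at 36°S:
f = 2Ω sin φ = 2 × 7.29×10⁻⁵ × sin 36° = 8.57×10⁻⁵ s⁻¹
Pressure gradient: |∂P/∂n| = 600 Pa / 181000 m = 3.31×10⁻³ Pa/m
Geostrophic balance (pressure-gradient force = Coriolis force):
V_g = (1/(fρ)) |∂P/∂n| = 3.31×10⁻³ / (8.57×10⁻⁵ × 0.736) = 52.6 m/s
Converting: 52.6 m/s × 3.6 = 189 km/h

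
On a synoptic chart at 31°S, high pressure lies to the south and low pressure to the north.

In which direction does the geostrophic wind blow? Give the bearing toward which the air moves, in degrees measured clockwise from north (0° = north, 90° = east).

270°

The pressure-gradient force points toward the north (bearing 000°).
Geostrophic balance: in the Southern Hemisphere the Coriolis force deflects motion to the left, so the geostrophic wind blows 90° to the left of the pressure-gradient force (low pressure on the right).
Rotating 000° by 90° counterclockwise gives 270° — the wind blows toward the west.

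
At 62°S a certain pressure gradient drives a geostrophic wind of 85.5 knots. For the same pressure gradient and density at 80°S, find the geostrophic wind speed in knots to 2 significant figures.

With the same pressure gradient and density, V_g ∝ 1/f ∝ 1/sin φ.
V₂ = V₁ · sin φ₁ / sin φ₂ = 85.5 × sin 62° / sin 80°
V₂ = 85.5 × 0.8829/0.9848 = 77 knots

77 knots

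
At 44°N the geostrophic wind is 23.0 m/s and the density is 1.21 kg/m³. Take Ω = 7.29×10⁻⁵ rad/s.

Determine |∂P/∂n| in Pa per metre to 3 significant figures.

2.82×10⁻³ Pa/m

Coriolis parameter at 44°N:
f = 2Ω sin φ = 2 × 7.29×10⁻⁵ × sin 44° = 1.01×10⁻⁴ s⁻¹
Geostrophic balance rearranged: |∂P/∂n| = f ρ V_g
|∂P/∂n| = 1.01×10⁻⁴ × 1.21 × 23.0 = 2.82×10⁻³ Pa/m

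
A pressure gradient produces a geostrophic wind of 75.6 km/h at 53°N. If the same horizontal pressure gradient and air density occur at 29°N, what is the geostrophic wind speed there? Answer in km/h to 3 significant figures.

125 km/h

With the same pressure gradient and density, V_g ∝ 1/f ∝ 1/sin φ.
V₂ = V₁ · sin φ₁ / sin φ₂ = 75.6 × sin 53° / sin 29°
V₂ = 75.6 × 0.7986/0.4848 = 125 km/h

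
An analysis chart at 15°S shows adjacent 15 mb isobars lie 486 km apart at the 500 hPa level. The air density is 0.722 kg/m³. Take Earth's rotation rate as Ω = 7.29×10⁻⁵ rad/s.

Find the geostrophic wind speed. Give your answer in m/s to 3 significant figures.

Coriolis parameter at 15°S:
f = 2Ω sin φ = 2 × 7.29×10⁻⁵ × sin 15° = 3.77×10⁻⁵ s⁻¹
Pressure gradient: |∂P/∂n| = 1500 Pa / 486000 m = 3.09×10⁻³ Pa/m
Geostrophic balance (pressure-gradient force = Coriolis force):
V_g = (1/(fρ)) |∂P/∂n| = 3.09×10⁻³ / (3.77×10⁻⁵ × 0.722) = 113 m/s

113 m/s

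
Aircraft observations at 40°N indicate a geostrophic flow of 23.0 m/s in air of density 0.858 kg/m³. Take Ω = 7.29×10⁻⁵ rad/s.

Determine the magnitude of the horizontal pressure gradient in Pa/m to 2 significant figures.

Coriolis parameter at 40°N:
f = 2Ω sin φ = 2 × 7.29×10⁻⁵ × sin 40° = 9.37×10⁻⁵ s⁻¹
Geostrophic balance rearranged: |∂P/∂n| = f ρ V_g
|∂P/∂n| = 9.37×10⁻⁵ × 0.858 × 23.0 = 1.85×10⁻³ Pa/m

1.8×10⁻³ Pa/m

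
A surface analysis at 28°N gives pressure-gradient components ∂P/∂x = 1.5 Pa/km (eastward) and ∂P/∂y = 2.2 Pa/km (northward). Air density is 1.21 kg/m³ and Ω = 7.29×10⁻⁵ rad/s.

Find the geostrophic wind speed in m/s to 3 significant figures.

Coriolis parameter at 28°N:
f = 2Ω sin φ = 2 × 7.29×10⁻⁵ × sin 28° = 6.84×10⁻⁵ s⁻¹
Component geostrophic relations (x east, y north):
u_g = −(1/(fρ)) ∂P/∂y,  v_g = (1/(fρ)) ∂P/∂x
u_g = −(2.2×10⁻³)/(6.84×10⁻⁵ × 1.21) = −26.6 m/s;  v_g = (1.5×10⁻³)/(6.84×10⁻⁵ × 1.21) = 18.1 m/s
|V_g| = √(u_g² + v_g²) = 32.1 m/s

32.1 m/s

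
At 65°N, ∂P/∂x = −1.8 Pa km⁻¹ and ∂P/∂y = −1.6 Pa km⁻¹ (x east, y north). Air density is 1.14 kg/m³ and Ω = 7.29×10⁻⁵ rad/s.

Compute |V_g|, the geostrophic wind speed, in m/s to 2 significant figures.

16 m/s

Coriolis parameter at 65°N:
f = 2Ω sin φ = 2 × 7.29×10⁻⁵ × sin 65° = 1.32×10⁻⁴ s⁻¹
Component geostrophic relations (x east, y north):
u_g = −(1/(fρ)) ∂P/∂y,  v_g = (1/(fρ)) ∂P/∂x
u_g = −(−1.6×10⁻³)/(1.32×10⁻⁴ × 1.14) = 10.6 m/s;  v_g = (−1.8×10⁻³)/(1.32×10⁻⁴ × 1.14) = −11.9 m/s
|V_g| = √(u_g² + v_g²) = 16.0 m/s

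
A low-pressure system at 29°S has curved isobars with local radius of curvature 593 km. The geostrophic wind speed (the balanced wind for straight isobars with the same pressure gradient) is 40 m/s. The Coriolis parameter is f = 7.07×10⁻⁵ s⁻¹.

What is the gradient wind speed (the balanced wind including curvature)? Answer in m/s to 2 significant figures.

25 m/s

Around a low, centrifugal force acts outward with Coriolis, so pressure-gradient force balances both:
(1/ρ)|∂P/∂n| = fV + V²/R  →  V² + fR·V − fR·V_g = 0
With fR = 7.07×10⁻⁵ × 593×10³ m = 41.9 m/s:
V = [−fR + √((fR)² + 4 fR V_g)]/2 = [−41.9 + √(41.9² + 4×41.9×40)]/2 = 25 m/s
Subgeostrophic (V < V_g = 40 m/s), as expected around a low.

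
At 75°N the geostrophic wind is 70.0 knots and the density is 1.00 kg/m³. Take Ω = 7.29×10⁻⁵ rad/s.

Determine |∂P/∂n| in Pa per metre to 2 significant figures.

Coriolis parameter at 75°N:
f = 2Ω sin φ = 2 × 7.29×10⁻⁵ × sin 75° = 1.41×10⁻⁴ s⁻¹
Wind speed in SI: 70.0 knots = 36.0 m/s
Geostrophic balance rearranged: |∂P/∂n| = f ρ V_g
|∂P/∂n| = 1.41×10⁻⁴ × 1.00 × 36.0 = 5.07×10⁻³ Pa/m

5.1×10⁻³ Pa/m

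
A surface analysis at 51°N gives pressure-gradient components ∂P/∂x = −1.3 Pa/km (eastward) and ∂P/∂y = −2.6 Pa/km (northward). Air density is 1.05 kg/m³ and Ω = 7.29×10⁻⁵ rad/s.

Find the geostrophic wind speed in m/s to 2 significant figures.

Coriolis parameter at 51°N:
f = 2Ω sin φ = 2 × 7.29×10⁻⁵ × sin 51° = 1.13×10⁻⁴ s⁻¹
Component geostrophic relations (x east, y north):
u_g = −(1/(fρ)) ∂P/∂y,  v_g = (1/(fρ)) ∂P/∂x
u_g = −(−2.6×10⁻³)/(1.13×10⁻⁴ × 1.05) = 21.9 m/s;  v_g = (−1.3×10⁻³)/(1.13×10⁻⁴ × 1.05) = −10.9 m/s
|V_g| = √(u_g² + v_g²) = 24.4 m/s

24 m/s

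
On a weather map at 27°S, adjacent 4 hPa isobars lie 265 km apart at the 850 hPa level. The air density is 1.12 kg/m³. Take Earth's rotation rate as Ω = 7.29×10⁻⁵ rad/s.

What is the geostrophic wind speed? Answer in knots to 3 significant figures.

39.6 knots

Coriolis parameter at 27°S:
f = 2Ω sin φ = 2 × 7.29×10⁻⁵ × sin 27° = 6.62×10⁻⁵ s⁻¹
Pressure gradient: |∂P/∂n| = 400 Pa / 265000 m = 1.51×10⁻³ Pa/m
Geostrophic balance (pressure-gradient force = Coriolis force):
V_g = (1/(fρ)) |∂P/∂n| = 1.51×10⁻³ / (6.62×10⁻⁵ × 1.12) = 20.4 m/s
Converting: 20.4 m/s × 1.944 = 39.6 knots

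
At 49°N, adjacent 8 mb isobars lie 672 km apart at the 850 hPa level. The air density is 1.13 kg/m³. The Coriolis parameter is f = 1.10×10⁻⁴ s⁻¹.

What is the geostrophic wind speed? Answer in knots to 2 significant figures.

19 knots

Pressure gradient: |∂P/∂n| = 800 Pa / 672000 m = 1.19×10⁻³ Pa/m
Geostrophic balance (pressure-gradient force = Coriolis force):
V_g = (1/(fρ)) |∂P/∂n| = 1.19×10⁻³ / (1.10×10⁻⁴ × 1.13) = 9.58 m/s
Converting: 9.58 m/s × 1.944 = 19 knots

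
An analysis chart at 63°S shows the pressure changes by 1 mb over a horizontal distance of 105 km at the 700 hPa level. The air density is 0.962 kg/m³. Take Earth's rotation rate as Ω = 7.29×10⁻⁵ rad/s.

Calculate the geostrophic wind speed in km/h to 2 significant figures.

27 km/h

Coriolis parameter at 63°S:
f = 2Ω sin φ = 2 × 7.29×10⁻⁵ × sin 63° = 1.30×10⁻⁴ s⁻¹
Pressure gradient: |∂P/∂n| = 100 Pa / 105000 m = 9.52×10⁻⁴ Pa/m
Geostrophic balance (pressure-gradient force = Coriolis force):
V_g = (1/(fρ)) |∂P/∂n| = 9.52×10⁻⁴ / (1.30×10⁻⁴ × 0.962) = 7.62 m/s
Converting: 7.62 m/s × 3.6 = 27 km/h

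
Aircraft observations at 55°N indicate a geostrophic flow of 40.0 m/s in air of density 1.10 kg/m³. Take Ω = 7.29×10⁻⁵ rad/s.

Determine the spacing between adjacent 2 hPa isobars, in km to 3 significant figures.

Coriolis parameter at 55°N:
f = 2Ω sin φ = 2 × 7.29×10⁻⁵ × sin 55° = 1.19×10⁻⁴ s⁻¹
Geostrophic balance rearranged: |∂P/∂n| = f ρ V_g
|∂P/∂n| = 1.19×10⁻⁴ × 1.10 × 40.0 = 5.26×10⁻³ Pa/m
Isobar spacing: Δn = ΔP/|∂P/∂n| = 200 Pa / 5.26×10⁻³ Pa/m = 38059 m ≈ 38.1 km

38.1 km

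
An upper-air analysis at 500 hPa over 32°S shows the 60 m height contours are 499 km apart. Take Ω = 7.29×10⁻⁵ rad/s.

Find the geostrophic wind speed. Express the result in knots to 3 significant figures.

29.7 knots

Coriolis parameter at 32°S:
f = 2Ω sin φ = 2 × 7.29×10⁻⁵ × sin 32° = 7.73×10⁻⁵ s⁻¹
Height gradient: |∂Z/∂n| = 60 m / 499000 m = 1.20×10⁻⁴
On a pressure surface, geostrophic balance gives V_g = (g/f)|∂Z/∂n|:
V_g = 9.81 × 1.20×10⁻⁴ / 7.73×10⁻⁵ = 15.3 m/s
Converting: 15.3 m/s × 1.944 = 29.7 knots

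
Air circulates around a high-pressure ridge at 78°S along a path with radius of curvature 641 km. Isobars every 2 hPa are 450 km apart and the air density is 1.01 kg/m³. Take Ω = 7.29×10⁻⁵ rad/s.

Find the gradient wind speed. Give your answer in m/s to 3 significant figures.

Coriolis parameter at 78°S:
f = 2Ω sin φ = 2 × 7.29×10⁻⁵ × sin 78° = 1.43×10⁻⁴ s⁻¹
Pressure gradient: |∂P/∂n| = 200 Pa / 450000 m = 4.44×10⁻⁴ Pa/m
Geostrophic speed: V_g = |∂P/∂n|/(fρ) = 4.44×10⁻⁴/(1.43×10⁻⁴ × 1.01) = 3.09 m/s
Around a high, pressure-gradient force acts outward with centrifugal, so Coriolis balances both:
fV = (1/ρ)|∂P/∂n| + V²/R  →  V² − fR·V + fR·V_g = 0
With fR = 1.43×10⁻⁴ × 641×10³ m = 91.4 m/s:
V = [fR − √((fR)² − 4 fR V_g)]/2 = [91.4 − √(91.4² − 4×91.4×3.09)]/2 = 3.2 m/s
Supergeostrophic (V > V_g = 3.09 m/s), as expected around a high.

3.20 m/s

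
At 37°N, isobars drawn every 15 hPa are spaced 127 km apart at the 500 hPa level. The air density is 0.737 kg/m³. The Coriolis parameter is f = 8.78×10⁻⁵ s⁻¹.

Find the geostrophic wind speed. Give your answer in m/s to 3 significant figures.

Pressure gradient: |∂P/∂n| = 1500 Pa / 127000 m = 1.18×10⁻² Pa/m
Geostrophic balance (pressure-gradient force = Coriolis force):
V_g = (1/(fρ)) |∂P/∂n| = 1.18×10⁻² / (8.78×10⁻⁵ × 0.737) = 183 m/s

183 m/s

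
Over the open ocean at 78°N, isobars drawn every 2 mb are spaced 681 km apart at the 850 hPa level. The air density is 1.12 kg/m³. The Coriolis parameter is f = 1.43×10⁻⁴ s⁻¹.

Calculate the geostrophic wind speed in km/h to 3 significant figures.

Pressure gradient: |∂P/∂n| = 200 Pa / 681000 m = 2.94×10⁻⁴ Pa/m
Geostrophic balance (pressure-gradient force = Coriolis force):
V_g = (1/(fρ)) |∂P/∂n| = 2.94×10⁻⁴ / (1.43×10⁻⁴ × 1.12) = 1.83 m/s
Converting: 1.83 m/s × 3.6 = 6.60 km/h

6.60 km/h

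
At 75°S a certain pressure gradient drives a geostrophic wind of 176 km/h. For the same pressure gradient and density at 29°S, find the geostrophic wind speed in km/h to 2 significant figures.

350 km/h

With the same pressure gradient and density, V_g ∝ 1/f ∝ 1/sin φ.
V₂ = V₁ · sin φ₁ / sin φ₂ = 176 × sin 75° / sin 29°
V₂ = 176 × 0.9659/0.4848 = 350 km/h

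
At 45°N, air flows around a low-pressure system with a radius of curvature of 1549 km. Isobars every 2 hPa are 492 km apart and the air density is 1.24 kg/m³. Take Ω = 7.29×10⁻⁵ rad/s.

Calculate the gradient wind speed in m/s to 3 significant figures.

3.12 m/s

Coriolis parameter at 45°N:
f = 2Ω sin φ = 2 × 7.29×10⁻⁵ × sin 45° = 1.03×10⁻⁴ s⁻¹
Pressure gradient: |∂P/∂n| = 200 Pa / 492000 m = 4.07×10⁻⁴ Pa/m
Geostrophic speed: V_g = |∂P/∂n|/(fρ) = 4.07×10⁻⁴/(1.03×10⁻⁴ × 1.24) = 3.18 m/s
Around a low, centrifugal force acts outward with Coriolis, so pressure-gradient force balances both:
(1/ρ)|∂P/∂n| = fV + V²/R  →  V² + fR·V − fR·V_g = 0
With fR = 1.03×10⁻⁴ × 1549×10³ m = 160 m/s:
V = [−fR + √((fR)² + 4 fR V_g)]/2 = [−160 + √(160² + 4×160×3.18)]/2 = 3.12 m/s
Subgeostrophic (V < V_g = 3.18 m/s), as expected around a low.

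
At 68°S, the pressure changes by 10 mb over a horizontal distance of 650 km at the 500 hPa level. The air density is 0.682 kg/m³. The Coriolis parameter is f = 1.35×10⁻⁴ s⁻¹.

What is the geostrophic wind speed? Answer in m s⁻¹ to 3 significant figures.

16.7 m s⁻¹

Pressure gradient: |∂P/∂n| = 1000 Pa / 650000 m = 1.54×10⁻³ Pa/m
Geostrophic balance (pressure-gradient force = Coriolis force):
V_g = (1/(fρ)) |∂P/∂n| = 1.54×10⁻³ / (1.35×10⁻⁴ × 0.682) = 16.7 m/s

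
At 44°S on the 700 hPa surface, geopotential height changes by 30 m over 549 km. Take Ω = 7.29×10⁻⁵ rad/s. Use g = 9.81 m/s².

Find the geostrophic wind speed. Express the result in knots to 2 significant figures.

10 knots

Coriolis parameter at 44°S:
f = 2Ω sin φ = 2 × 7.29×10⁻⁵ × sin 44° = 1.01×10⁻⁴ s⁻¹
Height gradient: |∂Z/∂n| = 30 m / 549000 m = 5.46×10⁻⁵
On a pressure surface, geostrophic balance gives V_g = (g/f)|∂Z/∂n|:
V_g = 9.81 × 5.46×10⁻⁵ / 1.01×10⁻⁴ = 5.29 m/s
Converting: 5.29 m/s × 1.944 = 10 knots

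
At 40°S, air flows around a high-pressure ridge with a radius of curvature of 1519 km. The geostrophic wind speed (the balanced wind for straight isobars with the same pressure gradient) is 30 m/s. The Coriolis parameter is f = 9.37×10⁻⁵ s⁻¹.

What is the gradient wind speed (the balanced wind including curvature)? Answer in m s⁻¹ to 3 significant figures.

43.0 m s⁻¹

Around a high, pressure-gradient force acts outward with centrifugal, so Coriolis balances both:
fV = (1/ρ)|∂P/∂n| + V²/R  →  V² − fR·V + fR·V_g = 0
With fR = 9.37×10⁻⁵ × 1519×10³ m = 142 m/s:
V = [fR − √((fR)² − 4 fR V_g)]/2 = [142 − √(142² − 4×142×30)]/2 = 43 m/s
Supergeostrophic (V > V_g = 30 m/s), as expected around a high.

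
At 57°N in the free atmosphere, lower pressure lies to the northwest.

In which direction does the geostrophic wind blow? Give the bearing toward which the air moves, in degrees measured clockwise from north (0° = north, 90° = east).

The pressure-gradient force points toward the northwest (bearing 315°).
Geostrophic balance: in the Northern Hemisphere the Coriolis force deflects motion to the right, so the geostrophic wind blows 90° to the right of the pressure-gradient force (low pressure on the left).
Rotating 315° by 90° clockwise gives 045° — the wind blows toward the northeast.

045°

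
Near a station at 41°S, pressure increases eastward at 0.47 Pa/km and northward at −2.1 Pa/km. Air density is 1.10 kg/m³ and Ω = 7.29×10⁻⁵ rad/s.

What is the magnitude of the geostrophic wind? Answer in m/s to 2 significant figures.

Coriolis parameter at 41°S:
f = 2Ω sin φ = 2 × 7.29×10⁻⁵ × sin 41° = 9.57×10⁻⁵ s⁻¹
In the Southern Hemisphere f is negative: f = −9.57×10⁻⁵ s⁻¹.
Component geostrophic relations (x east, y north):
u_g = −(1/(fρ)) ∂P/∂y,  v_g = (1/(fρ)) ∂P/∂x
u_g = −(−2.1×10⁻³)/(−9.57×10⁻⁵ × 1.10) = −20.0 m/s;  v_g = (0.47×10⁻³)/(−9.57×10⁻⁵ × 1.10) = −4.47 m/s
|V_g| = √(u_g² + v_g²) = 20.5 m/s

20 m/s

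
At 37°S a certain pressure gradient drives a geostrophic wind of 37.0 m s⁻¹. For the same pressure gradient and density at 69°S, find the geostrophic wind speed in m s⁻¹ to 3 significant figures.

23.9 m s⁻¹

With the same pressure gradient and density, V_g ∝ 1/f ∝ 1/sin φ.
V₂ = V₁ · sin φ₁ / sin φ₂ = 37.0 × sin 37° / sin 69°
V₂ = 37.0 × 0.6018/0.9336 = 23.9 m s⁻¹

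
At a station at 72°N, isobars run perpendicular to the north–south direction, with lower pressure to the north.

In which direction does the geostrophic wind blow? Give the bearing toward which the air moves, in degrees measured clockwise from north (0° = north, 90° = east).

090°

The pressure-gradient force points toward the north (bearing 000°).
Geostrophic balance: in the Northern Hemisphere the Coriolis force deflects motion to the right, so the geostrophic wind blows 90° to the right of the pressure-gradient force (low pressure on the left).
Rotating 000° by 90° clockwise gives 090° — the wind blows toward the east.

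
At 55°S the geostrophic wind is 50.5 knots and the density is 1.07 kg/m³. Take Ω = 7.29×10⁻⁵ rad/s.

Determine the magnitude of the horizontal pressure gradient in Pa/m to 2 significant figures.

3.3×10⁻³ Pa/m

Coriolis parameter at 55°S:
f = 2Ω sin φ = 2 × 7.29×10⁻⁵ × sin 55° = 1.19×10⁻⁴ s⁻¹
Wind speed in SI: 50.5 knots = 26.0 m/s
Geostrophic balance rearranged: |∂P/∂n| = f ρ V_g
|∂P/∂n| = 1.19×10⁻⁴ × 1.07 × 26.0 = 3.32×10⁻³ Pa/m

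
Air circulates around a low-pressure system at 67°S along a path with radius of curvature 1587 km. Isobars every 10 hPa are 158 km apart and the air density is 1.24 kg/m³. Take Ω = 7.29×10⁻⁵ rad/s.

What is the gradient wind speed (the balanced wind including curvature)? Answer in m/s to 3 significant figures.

Coriolis parameter at 67°S:
f = 2Ω sin φ = 2 × 7.29×10⁻⁵ × sin 67° = 1.34×10⁻⁴ s⁻¹
Pressure gradient: |∂P/∂n| = 1000 Pa / 158000 m = 6.33×10⁻³ Pa/m
Geostrophic speed: V_g = |∂P/∂n|/(fρ) = 6.33×10⁻³/(1.34×10⁻⁴ × 1.24) = 38.0 m/s
Around a low, centrifugal force acts outward with Coriolis, so pressure-gradient force balances both:
(1/ρ)|∂P/∂n| = fV + V²/R  →  V² + fR·V − fR·V_g = 0
With fR = 1.34×10⁻⁴ × 1587×10³ m = 213 m/s:
V = [−fR + √((fR)² + 4 fR V_g)]/2 = [−213 + √(213² + 4×213×38)]/2 = 32.9 m/s
Subgeostrophic (V < V_g = 38 m/s), as expected around a low.

32.9 m/s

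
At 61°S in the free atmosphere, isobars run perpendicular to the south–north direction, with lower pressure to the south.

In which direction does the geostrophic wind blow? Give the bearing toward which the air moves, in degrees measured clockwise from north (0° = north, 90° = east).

090°

The pressure-gradient force points toward the south (bearing 180°).
Geostrophic balance: in the Southern Hemisphere the Coriolis force deflects motion to the left, so the geostrophic wind blows 90° to the left of the pressure-gradient force (low pressure on the right).
Rotating 180° by 90° counterclockwise gives 090° — the wind blows toward the east.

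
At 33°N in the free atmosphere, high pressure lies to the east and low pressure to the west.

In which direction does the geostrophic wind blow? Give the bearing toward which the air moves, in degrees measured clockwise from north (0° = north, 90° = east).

000°

The pressure-gradient force points toward the west (bearing 270°).
Geostrophic balance: in the Northern Hemisphere the Coriolis force deflects motion to the right, so the geostrophic wind blows 90° to the right of the pressure-gradient force (low pressure on the left).
Rotating 270° by 90° clockwise gives 000° — the wind blows toward the north.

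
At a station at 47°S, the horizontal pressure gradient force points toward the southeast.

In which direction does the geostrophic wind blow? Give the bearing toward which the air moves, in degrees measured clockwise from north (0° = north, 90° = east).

045°

The pressure-gradient force points toward the southeast (bearing 135°).
Geostrophic balance: in the Southern Hemisphere the Coriolis force deflects motion to the left, so the geostrophic wind blows 90° to the left of the pressure-gradient force (low pressure on the right).
Rotating 135° by 90° counterclockwise gives 045° — the wind blows toward the northeast.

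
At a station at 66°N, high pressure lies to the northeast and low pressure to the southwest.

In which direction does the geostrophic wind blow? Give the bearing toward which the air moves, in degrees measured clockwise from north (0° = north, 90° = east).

315°

The pressure-gradient force points toward the southwest (bearing 225°).
Geostrophic balance: in the Northern Hemisphere the Coriolis force deflects motion to the right, so the geostrophic wind blows 90° to the right of the pressure-gradient force (low pressure on the left).
Rotating 225° by 90° clockwise gives 315° — the wind blows toward the northwest.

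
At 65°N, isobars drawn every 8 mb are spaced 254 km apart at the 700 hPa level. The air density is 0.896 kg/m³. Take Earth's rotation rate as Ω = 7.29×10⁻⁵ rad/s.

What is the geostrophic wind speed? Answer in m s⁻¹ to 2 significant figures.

27 m s⁻¹

Coriolis parameter at 65°N:
f = 2Ω sin φ = 2 × 7.29×10⁻⁵ × sin 65° = 1.32×10⁻⁴ s⁻¹
Pressure gradient: |∂P/∂n| = 800 Pa / 254000 m = 3.15×10⁻³ Pa/m
Geostrophic balance (pressure-gradient force = Coriolis force):
V_g = (1/(fρ)) |∂P/∂n| = 3.15×10⁻³ / (1.32×10⁻⁴ × 0.896) = 26.6 m/s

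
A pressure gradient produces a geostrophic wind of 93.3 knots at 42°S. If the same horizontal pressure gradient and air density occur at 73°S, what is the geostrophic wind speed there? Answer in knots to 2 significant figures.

With the same pressure gradient and density, V_g ∝ 1/f ∝ 1/sin φ.
V₂ = V₁ · sin φ₁ / sin φ₂ = 93.3 × sin 42° / sin 73°
V₂ = 93.3 × 0.6691/0.9563 = 65 knots

65 knots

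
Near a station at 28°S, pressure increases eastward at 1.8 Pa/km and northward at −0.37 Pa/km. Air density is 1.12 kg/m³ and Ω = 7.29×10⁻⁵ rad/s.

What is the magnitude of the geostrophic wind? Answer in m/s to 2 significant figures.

Coriolis parameter at 28°S:
f = 2Ω sin φ = 2 × 7.29×10⁻⁵ × sin 28° = 6.84×10⁻⁵ s⁻¹
In the Southern Hemisphere f is negative: f = −6.84×10⁻⁵ s⁻¹.
Component geostrophic relations (x east, y north):
u_g = −(1/(fρ)) ∂P/∂y,  v_g = (1/(fρ)) ∂P/∂x
u_g = −(−0.37×10⁻³)/(−6.84×10⁻⁵ × 1.12) = −4.83 m/s;  v_g = (1.8×10⁻³)/(−6.84×10⁻⁵ × 1.12) = −23.5 m/s
|V_g| = √(u_g² + v_g²) = 24.0 m/s

24 m/s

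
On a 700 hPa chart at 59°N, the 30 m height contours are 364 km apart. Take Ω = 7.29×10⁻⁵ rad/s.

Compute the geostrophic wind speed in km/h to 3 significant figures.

23.3 km/h

Coriolis parameter at 59°N:
f = 2Ω sin φ = 2 × 7.29×10⁻⁵ × sin 59° = 1.25×10⁻⁴ s⁻¹
Height gradient: |∂Z/∂n| = 30 m / 364000 m = 8.24×10⁻⁵
On a pressure surface, geostrophic balance gives V_g = (g/f)|∂Z/∂n|:
V_g = 9.81 × 8.24×10⁻⁵ / 1.25×10⁻⁴ = 6.47 m/s
Converting: 6.47 m/s × 3.6 = 23.3 km/h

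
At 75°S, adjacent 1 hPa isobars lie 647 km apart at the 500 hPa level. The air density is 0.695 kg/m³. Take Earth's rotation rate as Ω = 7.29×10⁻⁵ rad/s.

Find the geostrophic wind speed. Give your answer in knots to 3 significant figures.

Coriolis parameter at 75°S:
f = 2Ω sin φ = 2 × 7.29×10⁻⁵ × sin 75° = 1.41×10⁻⁴ s⁻¹
Pressure gradient: |∂P/∂n| = 100 Pa / 647000 m = 1.55×10⁻⁴ Pa/m
Geostrophic balance (pressure-gradient force = Coriolis force):
V_g = (1/(fρ)) |∂P/∂n| = 1.55×10⁻⁴ / (1.41×10⁻⁴ × 0.695) = 1.58 m/s
Converting: 1.58 m/s × 1.944 = 3.07 knots

3.07 knots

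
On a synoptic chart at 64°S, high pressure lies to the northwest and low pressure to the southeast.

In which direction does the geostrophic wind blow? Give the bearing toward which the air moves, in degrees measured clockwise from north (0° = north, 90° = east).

The pressure-gradient force points toward the southeast (bearing 135°).
Geostrophic balance: in the Southern Hemisphere the Coriolis force deflects motion to the left, so the geostrophic wind blows 90° to the left of the pressure-gradient force (low pressure on the right).
Rotating 135° by 90° counterclockwise gives 045° — the wind blows toward the northeast.

045°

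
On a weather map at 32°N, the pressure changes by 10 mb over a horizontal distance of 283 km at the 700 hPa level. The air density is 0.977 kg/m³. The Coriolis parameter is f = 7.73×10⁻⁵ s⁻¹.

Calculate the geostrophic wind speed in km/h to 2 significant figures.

Pressure gradient: |∂P/∂n| = 1000 Pa / 283000 m = 3.53×10⁻³ Pa/m
Geostrophic balance (pressure-gradient force = Coriolis force):
V_g = (1/(fρ)) |∂P/∂n| = 3.53×10⁻³ / (7.73×10⁻⁵ × 0.977) = 46.8 m/s
Converting: 46.8 m/s × 3.6 = 170 km/h

170 km/h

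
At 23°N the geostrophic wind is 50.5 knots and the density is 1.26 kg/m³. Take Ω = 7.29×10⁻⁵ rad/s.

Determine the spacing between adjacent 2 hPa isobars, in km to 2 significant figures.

110 km

Coriolis parameter at 23°N:
f = 2Ω sin φ = 2 × 7.29×10⁻⁵ × sin 23° = 5.70×10⁻⁵ s⁻¹
Wind speed in SI: 50.5 knots = 26.0 m/s
Geostrophic balance rearranged: |∂P/∂n| = f ρ V_g
|∂P/∂n| = 5.70×10⁻⁵ × 1.26 × 26.0 = 1.86×10⁻³ Pa/m
Isobar spacing: Δn = ΔP/|∂P/∂n| = 200 Pa / 1.86×10⁻³ Pa/m = 107249 m ≈ 110 km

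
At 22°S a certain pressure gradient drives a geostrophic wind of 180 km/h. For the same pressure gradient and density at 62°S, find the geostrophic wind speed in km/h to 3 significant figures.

With the same pressure gradient and density, V_g ∝ 1/f ∝ 1/sin φ.
V₂ = V₁ · sin φ₁ / sin φ₂ = 180 × sin 22° / sin 62°
V₂ = 180 × 0.3746/0.8829 = 76.4 km/h

76.4 km/h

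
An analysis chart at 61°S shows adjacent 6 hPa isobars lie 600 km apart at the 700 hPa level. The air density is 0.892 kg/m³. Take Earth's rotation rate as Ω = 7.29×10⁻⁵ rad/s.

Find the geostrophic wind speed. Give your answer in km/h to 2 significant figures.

Coriolis parameter at 61°S:
f = 2Ω sin φ = 2 × 7.29×10⁻⁵ × sin 61° = 1.28×10⁻⁴ s⁻¹
Pressure gradient: |∂P/∂n| = 600 Pa / 600000 m = 1.00×10⁻³ Pa/m
Geostrophic balance (pressure-gradient force = Coriolis force):
V_g = (1/(fρ)) |∂P/∂n| = 1.00×10⁻³ / (1.28×10⁻⁴ × 0.892) = 8.79 m/s
Converting: 8.79 m/s × 3.6 = 32 km/h

32 km/h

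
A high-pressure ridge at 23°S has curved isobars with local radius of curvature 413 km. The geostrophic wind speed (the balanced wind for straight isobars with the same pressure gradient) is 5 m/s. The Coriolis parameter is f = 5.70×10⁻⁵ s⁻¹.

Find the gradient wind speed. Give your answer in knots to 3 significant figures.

Around a high, pressure-gradient force acts outward with centrifugal, so Coriolis balances both:
fV = (1/ρ)|∂P/∂n| + V²/R  →  V² − fR·V + fR·V_g = 0
With fR = 5.70×10⁻⁵ × 413×10³ m = 23.5 m/s:
V = [fR − √((fR)² − 4 fR V_g)]/2 = [23.5 − √(23.5² − 4×23.5×5)]/2 = 7.21 m/s
Supergeostrophic (V > V_g = 5 m/s), as expected around a high.
Converting: 7.21 m/s × 1.944 = 14.0 knots

14.0 knots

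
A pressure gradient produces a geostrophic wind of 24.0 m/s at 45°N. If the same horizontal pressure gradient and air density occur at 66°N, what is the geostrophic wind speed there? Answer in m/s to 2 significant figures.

With the same pressure gradient and density, V_g ∝ 1/f ∝ 1/sin φ.
V₂ = V₁ · sin φ₁ / sin φ₂ = 24.0 × sin 45° / sin 66°
V₂ = 24.0 × 0.7071/0.9135 = 19 m/s

19 m/s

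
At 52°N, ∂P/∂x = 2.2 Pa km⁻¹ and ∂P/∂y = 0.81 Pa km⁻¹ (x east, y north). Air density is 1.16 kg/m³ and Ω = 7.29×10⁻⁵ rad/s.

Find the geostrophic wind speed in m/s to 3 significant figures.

Coriolis parameter at 52°N:
f = 2Ω sin φ = 2 × 7.29×10⁻⁵ × sin 52° = 1.15×10⁻⁴ s⁻¹
Component geostrophic relations (x east, y north):
u_g = −(1/(fρ)) ∂P/∂y,  v_g = (1/(fρ)) ∂P/∂x
u_g = −(0.81×10⁻³)/(1.15×10⁻⁴ × 1.16) = −6.08 m/s;  v_g = (2.2×10⁻³)/(1.15×10⁻⁴ × 1.16) = 16.5 m/s
|V_g| = √(u_g² + v_g²) = 17.6 m/s

17.6 m/s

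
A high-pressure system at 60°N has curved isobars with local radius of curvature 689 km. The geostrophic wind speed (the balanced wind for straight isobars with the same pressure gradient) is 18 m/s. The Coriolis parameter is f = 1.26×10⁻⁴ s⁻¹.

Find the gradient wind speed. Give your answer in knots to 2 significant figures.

50 knots

Around a high, pressure-gradient force acts outward with centrifugal, so Coriolis balances both:
fV = (1/ρ)|∂P/∂n| + V²/R  →  V² − fR·V + fR·V_g = 0
With fR = 1.26×10⁻⁴ × 689×10³ m = 86.8 m/s:
V = [fR − √((fR)² − 4 fR V_g)]/2 = [86.8 − √(86.8² − 4×86.8×18)]/2 = 25.5 m/s
Supergeostrophic (V > V_g = 18 m/s), as expected around a high.
Converting: 25.5 m/s × 1.944 = 50 knots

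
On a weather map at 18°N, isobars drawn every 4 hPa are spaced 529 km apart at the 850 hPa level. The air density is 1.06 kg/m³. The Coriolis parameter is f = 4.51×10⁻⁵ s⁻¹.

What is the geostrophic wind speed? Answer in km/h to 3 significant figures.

Pressure gradient: |∂P/∂n| = 400 Pa / 529000 m = 7.56×10⁻⁴ Pa/m
Geostrophic balance (pressure-gradient force = Coriolis force):
V_g = (1/(fρ)) |∂P/∂n| = 7.56×10⁻⁴ / (4.51×10⁻⁵ × 1.06) = 15.8 m/s
Converting: 15.8 m/s × 3.6 = 56.9 km/h

56.9 km/h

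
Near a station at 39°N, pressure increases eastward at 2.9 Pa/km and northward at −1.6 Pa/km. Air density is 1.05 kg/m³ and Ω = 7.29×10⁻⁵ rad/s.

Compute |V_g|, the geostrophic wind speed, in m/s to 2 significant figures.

Coriolis parameter at 39°N:
f = 2Ω sin φ = 2 × 7.29×10⁻⁵ × sin 39° = 9.18×10⁻⁵ s⁻¹
Component geostrophic relations (x east, y north):
u_g = −(1/(fρ)) ∂P/∂y,  v_g = (1/(fρ)) ∂P/∂x
u_g = −(−1.6×10⁻³)/(9.18×10⁻⁵ × 1.05) = 16.6 m/s;  v_g = (2.9×10⁻³)/(9.18×10⁻⁵ × 1.05) = 30.1 m/s
|V_g| = √(u_g² + v_g²) = 34.4 m/s

34 m/s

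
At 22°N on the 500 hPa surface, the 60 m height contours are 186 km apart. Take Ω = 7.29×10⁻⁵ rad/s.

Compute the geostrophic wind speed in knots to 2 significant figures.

110 knots

Coriolis parameter at 22°N:
f = 2Ω sin φ = 2 × 7.29×10⁻⁵ × sin 22° = 5.46×10⁻⁵ s⁻¹
Height gradient: |∂Z/∂n| = 60 m / 186000 m = 3.23×10⁻⁴
On a pressure surface, geostrophic balance gives V_g = (g/f)|∂Z/∂n|:
V_g = 9.81 × 3.23×10⁻⁴ / 5.46×10⁻⁵ = 57.9 m/s
Converting: 57.9 m/s × 1.944 = 110 knots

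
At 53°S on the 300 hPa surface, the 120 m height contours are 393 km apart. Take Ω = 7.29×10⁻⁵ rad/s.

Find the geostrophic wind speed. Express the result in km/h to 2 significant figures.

Coriolis parameter at 53°S:
f = 2Ω sin φ = 2 × 7.29×10⁻⁵ × sin 53° = 1.16×10⁻⁴ s⁻¹
Height gradient: |∂Z/∂n| = 120 m / 393000 m = 3.05×10⁻⁴
On a pressure surface, geostrophic balance gives V_g = (g/f)|∂Z/∂n|:
V_g = 9.81 × 3.05×10⁻⁴ / 1.16×10⁻⁴ = 25.7 m/s
Converting: 25.7 m/s × 3.6 = 93 km/h

93 km/h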